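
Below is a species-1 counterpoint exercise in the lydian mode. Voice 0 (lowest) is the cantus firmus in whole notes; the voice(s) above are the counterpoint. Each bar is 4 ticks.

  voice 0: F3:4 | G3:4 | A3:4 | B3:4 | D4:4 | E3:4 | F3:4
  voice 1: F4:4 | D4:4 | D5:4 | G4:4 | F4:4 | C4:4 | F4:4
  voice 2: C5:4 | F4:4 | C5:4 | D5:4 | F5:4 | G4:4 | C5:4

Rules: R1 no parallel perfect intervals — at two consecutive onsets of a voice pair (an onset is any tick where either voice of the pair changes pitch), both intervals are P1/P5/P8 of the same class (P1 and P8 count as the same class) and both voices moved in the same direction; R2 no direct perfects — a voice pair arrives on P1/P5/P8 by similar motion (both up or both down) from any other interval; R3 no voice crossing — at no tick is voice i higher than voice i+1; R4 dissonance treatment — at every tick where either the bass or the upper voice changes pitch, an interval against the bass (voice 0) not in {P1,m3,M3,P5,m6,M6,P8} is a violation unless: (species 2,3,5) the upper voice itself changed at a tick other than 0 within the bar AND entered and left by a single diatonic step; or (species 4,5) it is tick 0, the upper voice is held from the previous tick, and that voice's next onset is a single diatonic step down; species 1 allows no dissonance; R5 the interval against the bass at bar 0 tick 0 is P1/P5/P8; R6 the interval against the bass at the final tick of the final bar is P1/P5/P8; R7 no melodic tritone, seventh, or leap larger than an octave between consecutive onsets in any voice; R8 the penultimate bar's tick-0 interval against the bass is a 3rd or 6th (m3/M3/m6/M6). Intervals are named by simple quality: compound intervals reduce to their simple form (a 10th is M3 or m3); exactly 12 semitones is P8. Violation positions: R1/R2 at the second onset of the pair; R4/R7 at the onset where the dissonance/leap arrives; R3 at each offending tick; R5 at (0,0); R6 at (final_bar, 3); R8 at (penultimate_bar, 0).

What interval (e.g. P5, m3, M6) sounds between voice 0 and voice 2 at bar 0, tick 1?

P5

voice 0=F3 voice 2=C5 -> P5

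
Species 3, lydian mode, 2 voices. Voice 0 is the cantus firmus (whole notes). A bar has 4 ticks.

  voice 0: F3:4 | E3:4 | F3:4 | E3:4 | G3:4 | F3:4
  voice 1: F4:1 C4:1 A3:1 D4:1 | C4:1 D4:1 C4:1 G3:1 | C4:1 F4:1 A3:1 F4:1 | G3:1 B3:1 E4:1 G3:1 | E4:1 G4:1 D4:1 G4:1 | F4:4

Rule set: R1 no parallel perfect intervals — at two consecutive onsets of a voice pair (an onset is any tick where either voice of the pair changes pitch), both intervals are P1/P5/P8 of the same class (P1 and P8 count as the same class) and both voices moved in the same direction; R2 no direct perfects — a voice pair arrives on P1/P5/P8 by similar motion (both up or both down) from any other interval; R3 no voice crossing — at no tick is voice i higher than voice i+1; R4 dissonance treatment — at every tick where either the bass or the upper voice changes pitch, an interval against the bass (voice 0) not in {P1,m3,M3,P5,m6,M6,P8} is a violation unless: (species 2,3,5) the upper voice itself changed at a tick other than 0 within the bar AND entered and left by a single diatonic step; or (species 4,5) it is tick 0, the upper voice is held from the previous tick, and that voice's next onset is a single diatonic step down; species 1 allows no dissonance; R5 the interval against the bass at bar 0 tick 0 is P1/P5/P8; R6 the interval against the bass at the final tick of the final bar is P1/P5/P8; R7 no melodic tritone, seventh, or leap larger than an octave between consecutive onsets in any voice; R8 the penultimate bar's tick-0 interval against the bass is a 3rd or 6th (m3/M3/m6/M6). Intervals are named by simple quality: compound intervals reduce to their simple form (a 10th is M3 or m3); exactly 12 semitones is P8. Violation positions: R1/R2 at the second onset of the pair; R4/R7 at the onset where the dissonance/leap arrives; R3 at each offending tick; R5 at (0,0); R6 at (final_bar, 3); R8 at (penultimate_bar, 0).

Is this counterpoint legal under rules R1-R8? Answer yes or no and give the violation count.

bar 0: v0=F3 v1=F4 (P8)
bar 1: v0=E3 v1=C4 (m6)
bar 2: v0=F3 v1=C4 (P5)
bar 3: v0=E3 v1=G3 (m3)
bar 4: v0=G3 v1=E4 (M6)
bar 5: v0=F3 v1=F4 (P8)
  R2 @ bar2.0: E3/G3 m3 -> F3/C4 P5 similar
  R7 @ bar3.0: F4->G3 leap 10st
  R1 @ bar5.0: G3/G4 P8 -> F3/F4 P8 similar

No (3 violations)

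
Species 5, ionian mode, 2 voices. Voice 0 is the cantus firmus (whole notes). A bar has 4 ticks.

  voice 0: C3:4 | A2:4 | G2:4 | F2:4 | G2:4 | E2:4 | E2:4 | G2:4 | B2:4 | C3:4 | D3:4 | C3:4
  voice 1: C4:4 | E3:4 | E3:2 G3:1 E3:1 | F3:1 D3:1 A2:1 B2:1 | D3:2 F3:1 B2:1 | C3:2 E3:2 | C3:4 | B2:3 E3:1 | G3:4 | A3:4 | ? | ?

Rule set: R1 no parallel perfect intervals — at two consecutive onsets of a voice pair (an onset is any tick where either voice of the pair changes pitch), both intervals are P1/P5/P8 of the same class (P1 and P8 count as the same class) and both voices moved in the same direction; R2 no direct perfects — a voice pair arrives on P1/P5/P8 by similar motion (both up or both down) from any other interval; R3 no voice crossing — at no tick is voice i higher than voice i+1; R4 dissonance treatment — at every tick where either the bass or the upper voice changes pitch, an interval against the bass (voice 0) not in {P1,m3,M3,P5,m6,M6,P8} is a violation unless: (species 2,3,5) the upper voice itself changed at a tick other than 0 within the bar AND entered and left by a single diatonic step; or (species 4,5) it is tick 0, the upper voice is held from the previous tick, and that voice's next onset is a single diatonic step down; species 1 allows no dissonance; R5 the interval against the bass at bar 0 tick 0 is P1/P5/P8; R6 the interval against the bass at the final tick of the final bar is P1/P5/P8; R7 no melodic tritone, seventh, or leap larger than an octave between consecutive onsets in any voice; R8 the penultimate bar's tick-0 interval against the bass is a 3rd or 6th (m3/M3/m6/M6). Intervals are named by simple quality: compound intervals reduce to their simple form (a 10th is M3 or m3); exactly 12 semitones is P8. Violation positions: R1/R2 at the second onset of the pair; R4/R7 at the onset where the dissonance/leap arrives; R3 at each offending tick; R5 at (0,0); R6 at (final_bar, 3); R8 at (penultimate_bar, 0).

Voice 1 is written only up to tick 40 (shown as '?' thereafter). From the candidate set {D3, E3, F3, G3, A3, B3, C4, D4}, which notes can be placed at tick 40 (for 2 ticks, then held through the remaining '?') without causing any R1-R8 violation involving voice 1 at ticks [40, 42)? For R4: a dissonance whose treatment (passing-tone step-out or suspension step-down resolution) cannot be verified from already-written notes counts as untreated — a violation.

D3: violates R8
E3: violates R4,R8
F3: legal
G3: violates R4,R8
A3: violates R8
B3: legal
C4: violates R4,R8
D4: violates R2,R8

{B3, F3}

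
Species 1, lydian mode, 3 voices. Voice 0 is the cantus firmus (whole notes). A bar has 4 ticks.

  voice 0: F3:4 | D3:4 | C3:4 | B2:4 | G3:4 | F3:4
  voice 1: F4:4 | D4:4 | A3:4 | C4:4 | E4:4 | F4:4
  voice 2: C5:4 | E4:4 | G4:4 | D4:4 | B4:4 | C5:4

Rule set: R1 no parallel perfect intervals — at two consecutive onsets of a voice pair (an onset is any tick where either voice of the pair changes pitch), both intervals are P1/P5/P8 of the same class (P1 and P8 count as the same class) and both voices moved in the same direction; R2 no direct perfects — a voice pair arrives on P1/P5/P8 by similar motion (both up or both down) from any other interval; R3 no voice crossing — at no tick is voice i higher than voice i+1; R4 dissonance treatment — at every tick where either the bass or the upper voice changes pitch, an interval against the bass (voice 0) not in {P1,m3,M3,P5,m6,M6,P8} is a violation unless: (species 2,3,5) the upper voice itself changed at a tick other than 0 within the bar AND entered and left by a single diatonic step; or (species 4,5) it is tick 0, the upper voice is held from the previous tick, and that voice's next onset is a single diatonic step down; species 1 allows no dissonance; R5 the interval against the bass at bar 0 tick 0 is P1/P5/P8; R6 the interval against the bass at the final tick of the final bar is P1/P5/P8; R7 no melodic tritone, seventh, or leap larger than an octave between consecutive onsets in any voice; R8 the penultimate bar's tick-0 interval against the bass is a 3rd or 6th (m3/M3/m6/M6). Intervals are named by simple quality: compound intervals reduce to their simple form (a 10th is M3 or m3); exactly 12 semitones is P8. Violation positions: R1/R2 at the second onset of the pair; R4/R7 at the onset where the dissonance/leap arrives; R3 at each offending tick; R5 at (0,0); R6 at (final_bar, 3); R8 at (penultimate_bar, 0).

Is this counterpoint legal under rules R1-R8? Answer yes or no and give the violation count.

bar 0: v0=F3 v1=F4 v2=C5 (P5)
bar 1: v0=D3 v1=D4 v2=E4 (M2)
bar 2: v0=C3 v1=A3 v2=G4 (P5)
bar 3: v0=B2 v1=C4 v2=D4 (m3)
bar 4: v0=G3 v1=E4 v2=B4 (M3)
bar 5: v0=F3 v1=F4 v2=C5 (P5)
  R1 @ bar1.0: F3/F4 P8 -> D3/D4 P8 similar
  R4 @ bar1.0: D3/E4 M2 untreated
  R4 @ bar3.0: B2/C4 m2 untreated
  R2 @ bar4.0: C4/D4 M2 -> E4/B4 P5 similar
  R1 @ bar5.0: E4/B4 P5 -> F4/C5 P5 similar

No (5 violations)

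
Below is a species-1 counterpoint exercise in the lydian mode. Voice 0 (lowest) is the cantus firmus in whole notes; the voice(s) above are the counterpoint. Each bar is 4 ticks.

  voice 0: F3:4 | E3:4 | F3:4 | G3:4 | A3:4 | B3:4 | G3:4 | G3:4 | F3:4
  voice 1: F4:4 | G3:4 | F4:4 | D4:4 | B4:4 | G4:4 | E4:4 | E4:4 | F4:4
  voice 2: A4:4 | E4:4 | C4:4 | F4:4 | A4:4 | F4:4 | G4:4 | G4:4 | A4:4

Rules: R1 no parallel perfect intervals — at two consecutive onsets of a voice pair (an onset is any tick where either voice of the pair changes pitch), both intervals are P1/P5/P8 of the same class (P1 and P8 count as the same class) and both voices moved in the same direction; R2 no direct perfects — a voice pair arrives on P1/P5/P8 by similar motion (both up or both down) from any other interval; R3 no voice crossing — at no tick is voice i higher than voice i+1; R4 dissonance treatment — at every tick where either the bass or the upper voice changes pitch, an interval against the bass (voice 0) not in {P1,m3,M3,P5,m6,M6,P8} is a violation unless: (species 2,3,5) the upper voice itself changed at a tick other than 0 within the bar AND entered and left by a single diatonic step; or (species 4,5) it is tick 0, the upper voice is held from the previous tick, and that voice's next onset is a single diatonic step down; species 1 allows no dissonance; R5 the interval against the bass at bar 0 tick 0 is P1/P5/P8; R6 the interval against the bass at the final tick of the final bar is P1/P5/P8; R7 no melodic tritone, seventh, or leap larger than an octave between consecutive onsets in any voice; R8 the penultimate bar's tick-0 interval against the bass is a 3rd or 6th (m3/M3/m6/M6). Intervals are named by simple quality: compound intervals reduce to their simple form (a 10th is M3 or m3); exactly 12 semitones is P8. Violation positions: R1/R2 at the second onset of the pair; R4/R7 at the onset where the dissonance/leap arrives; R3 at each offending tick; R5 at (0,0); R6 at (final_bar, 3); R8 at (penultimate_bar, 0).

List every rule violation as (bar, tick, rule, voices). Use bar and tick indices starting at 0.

bar 0: v0=F3 v1=F4 v2=A4 downbeat M3
bar 1: v0=E3 v1=G3 v2=E4 downbeat P8
bar 2: v0=F3 v1=F4 v2=C4 downbeat P5
bar 3: v0=G3 v1=D4 v2=F4 downbeat m7
bar 4: v0=A3 v1=B4 v2=A4 downbeat P8
bar 5: v0=B3 v1=G4 v2=F4 downbeat TT
bar 6: v0=G3 v1=E4 v2=G4 downbeat P8
bar 7: v0=G3 v1=E4 v2=G4 downbeat P8
bar 8: v0=F3 v1=F4 v2=A4 downbeat M3
  -> R5 @ bar 0 tick 0 v(0, 2): opens on M3
  -> R2 @ bar 1 tick 0 v(0, 2): F3/A4 M3 -> E3/E4 P8 similar
  -> R7 @ bar 1 tick 0 v(1,): F4->G3 leap 10st
  -> R2 @ bar 2 tick 0 v(0, 1): E3/G3 m3 -> F3/F4 P8 similar
  -> R3 @ bar 2 tick 0 v(1, 2): F4 above C4
  -> R7 @ bar 2 tick 0 v(1,): G3->F4 leap 10st
  -> R3 @ bar 2 tick 1 v(1, 2): F4 above C4
  -> R3 @ bar 2 tick 2 v(1, 2): F4 above C4
  -> R3 @ bar 2 tick 3 v(1, 2): F4 above C4
  -> R4 @ bar 3 tick 0 v(0, 2): G3/F4 m7 untreated
  -> R2 @ bar 4 tick 0 v(0, 2): G3/F4 m7 -> A3/A4 P8 similar
  -> R3 @ bar 4 tick 0 v(1, 2): B4 above A4
  -> R4 @ bar 4 tick 0 v(0, 1): A3/B4 M2 untreated
  -> R3 @ bar 4 tick 1 v(1, 2): B4 above A4
  -> R3 @ bar 4 tick 2 v(1, 2): B4 above A4
  -> R3 @ bar 4 tick 3 v(1, 2): B4 above A4
  -> R3 @ bar 5 tick 0 v(1, 2): G4 above F4
  -> R4 @ bar 5 tick 0 v(0, 2): B3/F4 TT untreated
  -> R3 @ bar 5 tick 1 v(1, 2): G4 above F4
  -> R3 @ bar 5 tick 2 v(1, 2): G4 above F4
  -> R3 @ bar 5 tick 3 v(1, 2): G4 above F4
  -> R8 @ bar 7 tick 0 v(0, 2): penult P8 not 3rd/6th
  -> R6 @ bar 8 tick 3 v(0, 2): closes on M3

(0, 0, R5, (0, 2))
(1, 0, R2, (0, 2))
(1, 0, R7, (1,))
(2, 0, R2, (0, 1))
(2, 0, R3, (1, 2))
(2, 0, R7, (1,))
(2, 1, R3, (1, 2))
(2, 2, R3, (1, 2))
(2, 3, R3, (1, 2))
(3, 0, R4, (0, 2))
(4, 0, R2, (0, 2))
(4, 0, R3, (1, 2))
(4, 0, R4, (0, 1))
(4, 1, R3, (1, 2))
(4, 2, R3, (1, 2))
(4, 3, R3, (1, 2))
(5, 0, R3, (1, 2))
(5, 0, R4, (0, 2))
(5, 1, R3, (1, 2))
(5, 2, R3, (1, 2))
(5, 3, R3, (1, 2))
(7, 0, R8, (0, 2))
(8, 3, R6, (0, 2))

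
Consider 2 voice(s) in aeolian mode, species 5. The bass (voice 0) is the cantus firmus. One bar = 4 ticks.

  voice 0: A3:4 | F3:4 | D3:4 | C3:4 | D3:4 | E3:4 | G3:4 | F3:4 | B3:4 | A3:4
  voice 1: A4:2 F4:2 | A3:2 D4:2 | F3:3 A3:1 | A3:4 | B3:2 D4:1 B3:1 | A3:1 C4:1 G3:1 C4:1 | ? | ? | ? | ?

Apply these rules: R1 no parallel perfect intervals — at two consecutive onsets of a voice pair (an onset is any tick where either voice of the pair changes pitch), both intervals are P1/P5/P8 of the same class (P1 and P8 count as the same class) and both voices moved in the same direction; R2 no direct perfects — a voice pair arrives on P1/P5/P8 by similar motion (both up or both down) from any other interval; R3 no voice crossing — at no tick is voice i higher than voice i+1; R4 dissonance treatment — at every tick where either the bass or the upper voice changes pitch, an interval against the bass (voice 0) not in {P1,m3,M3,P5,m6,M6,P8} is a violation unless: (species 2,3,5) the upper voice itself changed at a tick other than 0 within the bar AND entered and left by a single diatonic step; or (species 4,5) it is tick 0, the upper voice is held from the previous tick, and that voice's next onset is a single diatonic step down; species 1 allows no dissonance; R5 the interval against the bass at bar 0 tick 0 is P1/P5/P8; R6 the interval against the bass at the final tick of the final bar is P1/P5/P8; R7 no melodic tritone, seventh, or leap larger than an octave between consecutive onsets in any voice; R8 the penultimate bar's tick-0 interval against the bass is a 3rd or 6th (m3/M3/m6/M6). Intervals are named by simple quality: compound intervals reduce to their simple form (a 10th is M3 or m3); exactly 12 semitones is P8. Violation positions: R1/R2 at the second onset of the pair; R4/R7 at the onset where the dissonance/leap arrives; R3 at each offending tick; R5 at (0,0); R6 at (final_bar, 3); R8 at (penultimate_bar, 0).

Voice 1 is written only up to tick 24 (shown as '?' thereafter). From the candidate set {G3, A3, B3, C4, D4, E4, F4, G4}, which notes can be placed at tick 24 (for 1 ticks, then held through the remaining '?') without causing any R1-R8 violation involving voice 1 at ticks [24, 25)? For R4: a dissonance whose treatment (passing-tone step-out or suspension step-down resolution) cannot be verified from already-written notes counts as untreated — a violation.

G3: legal
A3: violates R4
B3: legal
C4: violates R4
D4: violates R2
E4: legal
F4: violates R4
G4: violates R2

{B3, E4, G3}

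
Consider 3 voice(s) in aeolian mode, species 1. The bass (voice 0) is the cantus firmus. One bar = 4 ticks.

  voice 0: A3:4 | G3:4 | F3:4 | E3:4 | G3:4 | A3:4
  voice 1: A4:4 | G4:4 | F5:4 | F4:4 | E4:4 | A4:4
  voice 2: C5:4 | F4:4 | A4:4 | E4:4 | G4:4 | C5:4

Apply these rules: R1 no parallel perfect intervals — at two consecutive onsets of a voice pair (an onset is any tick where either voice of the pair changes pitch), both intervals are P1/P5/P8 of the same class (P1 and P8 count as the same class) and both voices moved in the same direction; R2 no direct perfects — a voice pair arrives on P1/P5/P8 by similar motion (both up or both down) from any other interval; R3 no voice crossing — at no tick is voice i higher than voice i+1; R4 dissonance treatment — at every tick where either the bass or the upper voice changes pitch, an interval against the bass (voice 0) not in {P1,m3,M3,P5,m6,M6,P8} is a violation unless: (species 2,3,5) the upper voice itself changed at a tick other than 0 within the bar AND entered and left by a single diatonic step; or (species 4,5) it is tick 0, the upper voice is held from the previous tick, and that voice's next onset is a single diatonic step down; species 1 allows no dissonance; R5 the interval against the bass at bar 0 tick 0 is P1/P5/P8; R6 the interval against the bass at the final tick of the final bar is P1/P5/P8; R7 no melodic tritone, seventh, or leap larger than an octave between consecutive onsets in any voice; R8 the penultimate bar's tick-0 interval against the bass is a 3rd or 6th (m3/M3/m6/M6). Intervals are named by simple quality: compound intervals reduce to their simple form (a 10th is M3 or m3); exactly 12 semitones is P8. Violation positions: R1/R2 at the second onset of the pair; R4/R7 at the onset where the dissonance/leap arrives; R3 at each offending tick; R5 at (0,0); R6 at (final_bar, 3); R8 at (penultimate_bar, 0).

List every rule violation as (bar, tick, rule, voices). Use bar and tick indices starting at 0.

bar 0: v0=A3 v1=A4 v2=C5 downbeat m3
bar 1: v0=G3 v1=G4 v2=F4 downbeat m7
bar 2: v0=F3 v1=F5 v2=A4 downbeat M3
bar 3: v0=E3 v1=F4 v2=E4 downbeat P8
bar 4: v0=G3 v1=E4 v2=G4 downbeat P8
bar 5: v0=A3 v1=A4 v2=C5 downbeat m3
  -> R5 @ bar 0 tick 0 v(0, 2): opens on m3
  -> R1 @ bar 1 tick 0 v(0, 1): A3/A4 P8 -> G3/G4 P8 similar
  -> R3 @ bar 1 tick 0 v(1, 2): G4 above F4
  -> R4 @ bar 1 tick 0 v(0, 2): G3/F4 m7 untreated
  -> R3 @ bar 1 tick 1 v(1, 2): G4 above F4
  -> R3 @ bar 1 tick 2 v(1, 2): G4 above F4
  -> R3 @ bar 1 tick 3 v(1, 2): G4 above F4
  -> R3 @ bar 2 tick 0 v(1, 2): F5 above A4
  -> R7 @ bar 2 tick 0 v(1,): G4->F5 leap 10st
  -> R3 @ bar 2 tick 1 v(1, 2): F5 above A4
  -> R3 @ bar 2 tick 2 v(1, 2): F5 above A4
  -> R3 @ bar 2 tick 3 v(1, 2): F5 above A4
  -> R2 @ bar 3 tick 0 v(0, 2): F3/A4 M3 -> E3/E4 P8 similar
  -> R3 @ bar 3 tick 0 v(1, 2): F4 above E4
  -> R4 @ bar 3 tick 0 v(0, 1): E3/F4 m2 untreated
  -> R3 @ bar 3 tick 1 v(1, 2): F4 above E4
  -> R3 @ bar 3 tick 2 v(1, 2): F4 above E4
  -> R3 @ bar 3 tick 3 v(1, 2): F4 above E4
  -> R1 @ bar 4 tick 0 v(0, 2): E3/E4 P8 -> G3/G4 P8 similar
  -> R8 @ bar 4 tick 0 v(0, 2): penult P8 not 3rd/6th
  -> R2 @ bar 5 tick 0 v(0, 1): G3/E4 M6 -> A3/A4 P8 similar
  -> R6 @ bar 5 tick 3 v(0, 2): closes on m3

(0, 0, R5, (0, 2))
(1, 0, R1, (0, 1))
(1, 0, R3, (1, 2))
(1, 0, R4, (0, 2))
(1, 1, R3, (1, 2))
(1, 2, R3, (1, 2))
(1, 3, R3, (1, 2))
(2, 0, R3, (1, 2))
(2, 0, R7, (1,))
(2, 1, R3, (1, 2))
(2, 2, R3, (1, 2))
(2, 3, R3, (1, 2))
(3, 0, R2, (0, 2))
(3, 0, R3, (1, 2))
(3, 0, R4, (0, 1))
(3, 1, R3, (1, 2))
(3, 2, R3, (1, 2))
(3, 3, R3, (1, 2))
(4, 0, R1, (0, 2))
(4, 0, R8, (0, 2))
(5, 0, R2, (0, 1))
(5, 3, R6, (0, 2))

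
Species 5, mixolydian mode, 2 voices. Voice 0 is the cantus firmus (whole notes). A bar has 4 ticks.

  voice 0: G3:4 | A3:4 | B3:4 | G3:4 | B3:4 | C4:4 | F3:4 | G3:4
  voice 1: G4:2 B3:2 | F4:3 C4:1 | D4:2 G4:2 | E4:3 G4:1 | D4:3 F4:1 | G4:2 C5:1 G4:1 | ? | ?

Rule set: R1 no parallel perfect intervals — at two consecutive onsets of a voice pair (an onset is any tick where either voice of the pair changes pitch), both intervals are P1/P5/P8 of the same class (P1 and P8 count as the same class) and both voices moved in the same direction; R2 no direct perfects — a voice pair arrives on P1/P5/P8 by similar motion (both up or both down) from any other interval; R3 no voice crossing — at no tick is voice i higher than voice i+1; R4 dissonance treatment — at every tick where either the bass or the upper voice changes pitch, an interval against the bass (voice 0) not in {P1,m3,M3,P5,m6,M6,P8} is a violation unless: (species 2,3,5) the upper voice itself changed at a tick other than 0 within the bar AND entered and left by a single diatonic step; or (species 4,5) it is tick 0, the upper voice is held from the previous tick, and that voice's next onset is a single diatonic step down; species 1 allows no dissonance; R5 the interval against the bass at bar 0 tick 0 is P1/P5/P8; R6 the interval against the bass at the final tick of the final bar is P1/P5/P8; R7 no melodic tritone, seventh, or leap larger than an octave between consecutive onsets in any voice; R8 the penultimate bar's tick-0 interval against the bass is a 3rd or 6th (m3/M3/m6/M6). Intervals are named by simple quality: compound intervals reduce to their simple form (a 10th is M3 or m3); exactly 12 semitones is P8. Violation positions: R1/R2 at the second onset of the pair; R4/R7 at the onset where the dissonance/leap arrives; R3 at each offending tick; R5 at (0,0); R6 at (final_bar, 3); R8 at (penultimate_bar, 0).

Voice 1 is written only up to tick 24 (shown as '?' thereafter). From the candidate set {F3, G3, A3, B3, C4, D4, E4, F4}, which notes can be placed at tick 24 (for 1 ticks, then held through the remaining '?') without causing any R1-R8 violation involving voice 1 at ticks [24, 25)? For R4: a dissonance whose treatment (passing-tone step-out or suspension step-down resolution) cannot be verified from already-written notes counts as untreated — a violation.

F3: violates R2,R7,R8
G3: violates R4,R8
A3: violates R7
B3: violates R4,R8
C4: violates R1,R8
D4: legal
E4: violates R4,R8
F4: violates R2,R8

{D4}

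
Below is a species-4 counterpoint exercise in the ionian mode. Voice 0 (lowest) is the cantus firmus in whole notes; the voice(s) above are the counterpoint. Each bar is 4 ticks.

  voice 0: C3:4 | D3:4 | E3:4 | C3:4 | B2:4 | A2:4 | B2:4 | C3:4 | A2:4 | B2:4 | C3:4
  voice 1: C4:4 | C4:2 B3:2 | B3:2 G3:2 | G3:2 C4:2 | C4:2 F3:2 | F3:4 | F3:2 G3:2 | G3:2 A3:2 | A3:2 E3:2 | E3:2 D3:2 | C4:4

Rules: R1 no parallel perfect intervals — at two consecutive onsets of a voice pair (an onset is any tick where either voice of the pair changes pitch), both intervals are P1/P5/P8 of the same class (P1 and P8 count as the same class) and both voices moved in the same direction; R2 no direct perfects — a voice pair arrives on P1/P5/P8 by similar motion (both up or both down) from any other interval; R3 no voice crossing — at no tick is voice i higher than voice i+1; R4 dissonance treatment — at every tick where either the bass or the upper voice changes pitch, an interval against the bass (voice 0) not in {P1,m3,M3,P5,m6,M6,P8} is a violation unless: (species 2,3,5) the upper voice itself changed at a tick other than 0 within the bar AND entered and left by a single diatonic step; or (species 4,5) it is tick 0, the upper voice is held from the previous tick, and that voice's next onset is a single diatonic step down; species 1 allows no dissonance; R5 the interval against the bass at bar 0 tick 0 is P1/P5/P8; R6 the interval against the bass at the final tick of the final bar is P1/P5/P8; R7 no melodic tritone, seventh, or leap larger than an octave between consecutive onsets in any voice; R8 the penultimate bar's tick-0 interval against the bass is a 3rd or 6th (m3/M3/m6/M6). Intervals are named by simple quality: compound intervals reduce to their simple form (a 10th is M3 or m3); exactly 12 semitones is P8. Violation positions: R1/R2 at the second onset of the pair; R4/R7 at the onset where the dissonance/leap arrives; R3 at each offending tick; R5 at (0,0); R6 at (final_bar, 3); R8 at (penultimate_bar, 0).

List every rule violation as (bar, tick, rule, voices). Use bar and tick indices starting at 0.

(4, 0, R4, (0, 1))
(4, 2, R4, (0, 1))
(6, 0, R4, (0, 1))
(9, 0, R8, (0, 1))
(10, 0, R2, (0, 1))
(10, 0, R7, (1,))

bar 0: v0=C3 v1=C4 downbeat P8
bar 1: v0=D3 v1=C4 downbeat m7
bar 2: v0=E3 v1=B3 downbeat P5
bar 3: v0=C3 v1=G3 downbeat P5
bar 4: v0=B2 v1=C4 downbeat m2
bar 5: v0=A2 v1=F3 downbeat m6
bar 6: v0=B2 v1=F3 downbeat TT
bar 7: v0=C3 v1=G3 downbeat P5
bar 8: v0=A2 v1=A3 downbeat P8
bar 9: v0=B2 v1=E3 downbeat P4
bar 10: v0=C3 v1=C4 downbeat P8
  -> R4 @ bar 4 tick 0 v(0, 1): B2/C4 m2 untreated
  -> R4 @ bar 4 tick 2 v(0, 1): B2/F3 TT untreated
  -> R4 @ bar 6 tick 0 v(0, 1): B2/F3 TT untreated
  -> R8 @ bar 9 tick 0 v(0, 1): penult P4 not 3rd/6th
  -> R2 @ bar 10 tick 0 v(0, 1): B2/D3 m3 -> C3/C4 P8 similar
  -> R7 @ bar 10 tick 0 v(1,): D3->C4 leap 10st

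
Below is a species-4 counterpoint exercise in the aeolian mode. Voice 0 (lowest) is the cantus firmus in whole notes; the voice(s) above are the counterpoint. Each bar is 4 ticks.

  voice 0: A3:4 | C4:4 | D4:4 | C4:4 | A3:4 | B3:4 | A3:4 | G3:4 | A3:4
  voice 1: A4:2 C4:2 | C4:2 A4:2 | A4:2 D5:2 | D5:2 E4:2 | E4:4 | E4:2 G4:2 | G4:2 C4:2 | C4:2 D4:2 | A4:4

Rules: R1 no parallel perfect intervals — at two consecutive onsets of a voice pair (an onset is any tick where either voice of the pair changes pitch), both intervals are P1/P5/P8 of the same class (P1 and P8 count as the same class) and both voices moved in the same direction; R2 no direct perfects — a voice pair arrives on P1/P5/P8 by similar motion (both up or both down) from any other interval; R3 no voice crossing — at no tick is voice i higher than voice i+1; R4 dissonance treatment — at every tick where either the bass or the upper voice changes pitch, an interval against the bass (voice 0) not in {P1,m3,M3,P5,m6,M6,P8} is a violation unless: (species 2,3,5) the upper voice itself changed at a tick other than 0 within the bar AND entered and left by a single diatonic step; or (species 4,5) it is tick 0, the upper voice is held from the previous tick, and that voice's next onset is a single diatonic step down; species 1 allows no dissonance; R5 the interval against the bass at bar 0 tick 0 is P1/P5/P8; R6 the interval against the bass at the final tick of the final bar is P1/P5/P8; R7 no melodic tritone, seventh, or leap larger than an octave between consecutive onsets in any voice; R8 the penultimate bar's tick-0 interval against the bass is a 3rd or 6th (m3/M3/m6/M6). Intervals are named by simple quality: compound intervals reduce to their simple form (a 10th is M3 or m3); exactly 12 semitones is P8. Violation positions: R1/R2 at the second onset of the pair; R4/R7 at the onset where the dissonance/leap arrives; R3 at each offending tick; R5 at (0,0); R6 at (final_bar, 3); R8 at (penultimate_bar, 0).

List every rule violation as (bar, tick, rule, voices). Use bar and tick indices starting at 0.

bar 0: v0=A3 v1=A4 downbeat P8
bar 1: v0=C4 v1=C4 downbeat P1
bar 2: v0=D4 v1=A4 downbeat P5
bar 3: v0=C4 v1=D5 downbeat M2
bar 4: v0=A3 v1=E4 downbeat P5
bar 5: v0=B3 v1=E4 downbeat P4
bar 6: v0=A3 v1=G4 downbeat m7
bar 7: v0=G3 v1=C4 downbeat P4
bar 8: v0=A3 v1=A4 downbeat P8
  -> R4 @ bar 3 tick 0 v(0, 1): C4/D5 M2 untreated
  -> R7 @ bar 3 tick 2 v(1,): D5->E4 leap 10st
  -> R4 @ bar 5 tick 0 v(0, 1): B3/E4 P4 untreated
  -> R4 @ bar 6 tick 0 v(0, 1): A3/G4 m7 untreated
  -> R4 @ bar 7 tick 0 v(0, 1): G3/C4 P4 untreated
  -> R8 @ bar 7 tick 0 v(0, 1): penult P4 not 3rd/6th
  -> R2 @ bar 8 tick 0 v(0, 1): G3/D4 P5 -> A3/A4 P8 similar

(3, 0, R4, (0, 1))
(3, 2, R7, (1,))
(5, 0, R4, (0, 1))
(6, 0, R4, (0, 1))
(7, 0, R4, (0, 1))
(7, 0, R8, (0, 1))
(8, 0, R2, (0, 1))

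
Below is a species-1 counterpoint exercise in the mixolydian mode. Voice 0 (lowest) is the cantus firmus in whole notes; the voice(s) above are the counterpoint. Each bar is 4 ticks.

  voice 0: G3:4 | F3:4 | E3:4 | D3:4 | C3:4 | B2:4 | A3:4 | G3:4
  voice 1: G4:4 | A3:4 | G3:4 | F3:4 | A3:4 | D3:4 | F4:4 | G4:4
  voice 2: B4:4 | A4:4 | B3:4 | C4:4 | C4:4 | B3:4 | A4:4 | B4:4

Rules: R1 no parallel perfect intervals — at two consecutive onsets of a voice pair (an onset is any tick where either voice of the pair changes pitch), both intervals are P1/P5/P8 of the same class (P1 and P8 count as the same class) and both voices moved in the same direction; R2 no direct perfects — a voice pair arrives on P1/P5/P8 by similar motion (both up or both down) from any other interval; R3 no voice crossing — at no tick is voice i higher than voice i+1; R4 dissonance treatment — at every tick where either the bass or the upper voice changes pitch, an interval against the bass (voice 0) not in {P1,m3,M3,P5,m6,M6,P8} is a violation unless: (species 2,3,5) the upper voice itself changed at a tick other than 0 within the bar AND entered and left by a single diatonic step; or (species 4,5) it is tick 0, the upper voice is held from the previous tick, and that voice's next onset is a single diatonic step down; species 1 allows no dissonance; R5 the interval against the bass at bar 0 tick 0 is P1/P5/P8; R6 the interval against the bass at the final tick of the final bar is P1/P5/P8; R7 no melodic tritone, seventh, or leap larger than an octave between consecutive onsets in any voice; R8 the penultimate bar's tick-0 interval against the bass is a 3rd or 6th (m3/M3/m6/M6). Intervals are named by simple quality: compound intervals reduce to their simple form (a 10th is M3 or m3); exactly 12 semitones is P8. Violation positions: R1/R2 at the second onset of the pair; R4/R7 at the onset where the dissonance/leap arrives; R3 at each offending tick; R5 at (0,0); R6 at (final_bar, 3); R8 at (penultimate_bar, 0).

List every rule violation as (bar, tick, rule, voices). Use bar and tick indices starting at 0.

(0, 0, R5, (0, 2))
(1, 0, R2, (1, 2))
(1, 0, R7, (1,))
(2, 0, R2, (0, 2))
(2, 0, R7, (2,))
(3, 0, R4, (0, 2))
(5, 0, R1, (0, 2))
(6, 0, R1, (0, 2))
(6, 0, R7, (0,))
(6, 0, R7, (1,))
(6, 0, R7, (2,))
(6, 0, R8, (0, 2))
(7, 3, R6, (0, 2))

bar 0: v0=G3 v1=G4 v2=B4 downbeat M3
bar 1: v0=F3 v1=A3 v2=A4 downbeat M3
bar 2: v0=E3 v1=G3 v2=B3 downbeat P5
bar 3: v0=D3 v1=F3 v2=C4 downbeat m7
bar 4: v0=C3 v1=A3 v2=C4 downbeat P8
bar 5: v0=B2 v1=D3 v2=B3 downbeat P8
bar 6: v0=A3 v1=F4 v2=A4 downbeat P8
bar 7: v0=G3 v1=G4 v2=B4 downbeat M3
  -> R5 @ bar 0 tick 0 v(0, 2): opens on M3
  -> R2 @ bar 1 tick 0 v(1, 2): G4/B4 M3 -> A3/A4 P8 similar
  -> R7 @ bar 1 tick 0 v(1,): G4->A3 leap 10st
  -> R2 @ bar 2 tick 0 v(0, 2): F3/A4 M3 -> E3/B3 P5 similar
  -> R7 @ bar 2 tick 0 v(2,): A4->B3 leap 10st
  -> R4 @ bar 3 tick 0 v(0, 2): D3/C4 m7 untreated
  -> R1 @ bar 5 tick 0 v(0, 2): C3/C4 P8 -> B2/B3 P8 similar
  -> R1 @ bar 6 tick 0 v(0, 2): B2/B3 P8 -> A3/A4 P8 similar
  -> R7 @ bar 6 tick 0 v(0,): B2->A3 leap 10st
  -> R7 @ bar 6 tick 0 v(1,): D3->F4 leap 15st
  -> R7 @ bar 6 tick 0 v(2,): B3->A4 leap 10st
  -> R8 @ bar 6 tick 0 v(0, 2): penult P8 not 3rd/6th
  -> R6 @ bar 7 tick 3 v(0, 2): closes on M3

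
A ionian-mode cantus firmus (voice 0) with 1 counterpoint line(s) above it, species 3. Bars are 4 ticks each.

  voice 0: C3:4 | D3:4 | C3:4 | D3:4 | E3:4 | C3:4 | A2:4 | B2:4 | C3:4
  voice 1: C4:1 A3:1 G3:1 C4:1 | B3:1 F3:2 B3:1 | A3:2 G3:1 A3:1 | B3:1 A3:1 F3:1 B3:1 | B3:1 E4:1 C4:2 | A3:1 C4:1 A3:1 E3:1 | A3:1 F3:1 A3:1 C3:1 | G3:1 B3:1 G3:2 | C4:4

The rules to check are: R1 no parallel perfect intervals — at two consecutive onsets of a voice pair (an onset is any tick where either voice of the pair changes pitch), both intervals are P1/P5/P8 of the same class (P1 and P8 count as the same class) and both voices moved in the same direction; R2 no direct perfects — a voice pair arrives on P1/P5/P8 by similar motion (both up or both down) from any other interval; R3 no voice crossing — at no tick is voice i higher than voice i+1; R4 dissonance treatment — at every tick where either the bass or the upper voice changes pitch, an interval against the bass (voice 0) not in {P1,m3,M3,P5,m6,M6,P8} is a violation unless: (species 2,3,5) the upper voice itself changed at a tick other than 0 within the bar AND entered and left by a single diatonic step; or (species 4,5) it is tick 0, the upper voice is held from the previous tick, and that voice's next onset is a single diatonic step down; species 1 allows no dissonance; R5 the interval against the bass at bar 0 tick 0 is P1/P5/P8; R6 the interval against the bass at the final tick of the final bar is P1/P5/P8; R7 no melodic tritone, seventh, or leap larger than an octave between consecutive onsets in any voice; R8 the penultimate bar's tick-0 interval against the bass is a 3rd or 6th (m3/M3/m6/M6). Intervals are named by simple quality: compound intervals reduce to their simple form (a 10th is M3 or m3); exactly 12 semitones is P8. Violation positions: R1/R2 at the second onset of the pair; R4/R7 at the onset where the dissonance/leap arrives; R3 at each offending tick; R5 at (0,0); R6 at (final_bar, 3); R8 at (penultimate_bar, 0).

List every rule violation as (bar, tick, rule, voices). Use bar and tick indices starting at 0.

(1, 1, R7, (1,))
(1, 3, R7, (1,))
(3, 3, R7, (1,))
(8, 0, R2, (0, 1))

bar 0: v0=C3 v1=C4 downbeat P8
bar 1: v0=D3 v1=B3 downbeat M6
bar 2: v0=C3 v1=A3 downbeat M6
bar 3: v0=D3 v1=B3 downbeat M6
bar 4: v0=E3 v1=B3 downbeat P5
bar 5: v0=C3 v1=A3 downbeat M6
bar 6: v0=A2 v1=A3 downbeat P8
bar 7: v0=B2 v1=G3 downbeat m6
bar 8: v0=C3 v1=C4 downbeat P8
  -> R7 @ bar 1 tick 1 v(1,): B3->F3 leap 6st
  -> R7 @ bar 1 tick 3 v(1,): F3->B3 leap 6st
  -> R7 @ bar 3 tick 3 v(1,): F3->B3 leap 6st
  -> R2 @ bar 8 tick 0 v(0, 1): B2/G3 m6 -> C3/C4 P8 similar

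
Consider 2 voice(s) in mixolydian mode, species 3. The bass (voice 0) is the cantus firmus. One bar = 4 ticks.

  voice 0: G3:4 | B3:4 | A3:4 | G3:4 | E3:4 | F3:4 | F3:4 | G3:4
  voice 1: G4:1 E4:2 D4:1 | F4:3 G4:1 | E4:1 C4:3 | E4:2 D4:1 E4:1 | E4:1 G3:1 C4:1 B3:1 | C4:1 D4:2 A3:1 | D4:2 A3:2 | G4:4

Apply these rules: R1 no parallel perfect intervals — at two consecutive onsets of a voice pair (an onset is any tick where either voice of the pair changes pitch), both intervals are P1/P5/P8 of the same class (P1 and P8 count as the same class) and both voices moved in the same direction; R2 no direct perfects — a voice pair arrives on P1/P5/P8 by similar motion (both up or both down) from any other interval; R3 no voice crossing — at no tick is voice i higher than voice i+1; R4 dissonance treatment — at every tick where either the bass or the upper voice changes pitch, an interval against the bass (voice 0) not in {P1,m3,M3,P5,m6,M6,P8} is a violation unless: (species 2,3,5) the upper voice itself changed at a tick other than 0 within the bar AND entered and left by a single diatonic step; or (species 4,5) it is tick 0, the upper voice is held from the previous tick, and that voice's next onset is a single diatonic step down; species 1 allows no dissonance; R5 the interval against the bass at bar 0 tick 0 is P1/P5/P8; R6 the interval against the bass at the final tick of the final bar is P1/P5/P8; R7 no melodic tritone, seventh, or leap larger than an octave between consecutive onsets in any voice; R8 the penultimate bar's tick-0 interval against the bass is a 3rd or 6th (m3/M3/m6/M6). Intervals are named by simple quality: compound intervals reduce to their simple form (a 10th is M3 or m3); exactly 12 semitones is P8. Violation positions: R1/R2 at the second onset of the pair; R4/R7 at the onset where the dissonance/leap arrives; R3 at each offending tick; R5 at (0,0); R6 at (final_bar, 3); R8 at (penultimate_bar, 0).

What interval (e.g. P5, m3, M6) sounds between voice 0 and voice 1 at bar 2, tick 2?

m3

voice 0=A3 voice 1=C4 -> m3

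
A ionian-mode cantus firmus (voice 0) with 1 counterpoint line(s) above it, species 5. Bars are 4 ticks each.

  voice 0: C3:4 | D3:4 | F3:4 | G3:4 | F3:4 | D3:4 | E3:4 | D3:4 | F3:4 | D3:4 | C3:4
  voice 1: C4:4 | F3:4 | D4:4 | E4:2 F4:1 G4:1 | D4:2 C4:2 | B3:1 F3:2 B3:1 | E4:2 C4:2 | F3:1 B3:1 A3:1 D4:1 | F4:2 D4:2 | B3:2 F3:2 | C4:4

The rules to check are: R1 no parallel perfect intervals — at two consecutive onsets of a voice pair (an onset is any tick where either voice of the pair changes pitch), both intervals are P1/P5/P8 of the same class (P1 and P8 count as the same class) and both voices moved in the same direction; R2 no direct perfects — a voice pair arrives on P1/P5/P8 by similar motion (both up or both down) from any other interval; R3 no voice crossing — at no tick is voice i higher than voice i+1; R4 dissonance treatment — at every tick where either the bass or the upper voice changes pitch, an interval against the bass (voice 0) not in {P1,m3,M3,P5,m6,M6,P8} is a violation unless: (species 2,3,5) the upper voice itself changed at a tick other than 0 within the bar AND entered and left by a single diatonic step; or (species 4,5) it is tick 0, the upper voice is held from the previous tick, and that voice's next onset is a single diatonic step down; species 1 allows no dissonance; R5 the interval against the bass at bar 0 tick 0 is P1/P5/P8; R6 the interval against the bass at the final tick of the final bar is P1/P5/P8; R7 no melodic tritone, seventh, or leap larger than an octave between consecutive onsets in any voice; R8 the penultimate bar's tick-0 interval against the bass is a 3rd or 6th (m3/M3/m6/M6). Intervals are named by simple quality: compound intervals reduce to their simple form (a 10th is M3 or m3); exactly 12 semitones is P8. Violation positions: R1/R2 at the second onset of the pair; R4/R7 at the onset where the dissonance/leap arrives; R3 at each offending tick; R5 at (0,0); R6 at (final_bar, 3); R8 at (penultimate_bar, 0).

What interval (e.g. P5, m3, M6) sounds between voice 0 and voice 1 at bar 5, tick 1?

voice 0=D3 voice 1=F3 -> m3

m3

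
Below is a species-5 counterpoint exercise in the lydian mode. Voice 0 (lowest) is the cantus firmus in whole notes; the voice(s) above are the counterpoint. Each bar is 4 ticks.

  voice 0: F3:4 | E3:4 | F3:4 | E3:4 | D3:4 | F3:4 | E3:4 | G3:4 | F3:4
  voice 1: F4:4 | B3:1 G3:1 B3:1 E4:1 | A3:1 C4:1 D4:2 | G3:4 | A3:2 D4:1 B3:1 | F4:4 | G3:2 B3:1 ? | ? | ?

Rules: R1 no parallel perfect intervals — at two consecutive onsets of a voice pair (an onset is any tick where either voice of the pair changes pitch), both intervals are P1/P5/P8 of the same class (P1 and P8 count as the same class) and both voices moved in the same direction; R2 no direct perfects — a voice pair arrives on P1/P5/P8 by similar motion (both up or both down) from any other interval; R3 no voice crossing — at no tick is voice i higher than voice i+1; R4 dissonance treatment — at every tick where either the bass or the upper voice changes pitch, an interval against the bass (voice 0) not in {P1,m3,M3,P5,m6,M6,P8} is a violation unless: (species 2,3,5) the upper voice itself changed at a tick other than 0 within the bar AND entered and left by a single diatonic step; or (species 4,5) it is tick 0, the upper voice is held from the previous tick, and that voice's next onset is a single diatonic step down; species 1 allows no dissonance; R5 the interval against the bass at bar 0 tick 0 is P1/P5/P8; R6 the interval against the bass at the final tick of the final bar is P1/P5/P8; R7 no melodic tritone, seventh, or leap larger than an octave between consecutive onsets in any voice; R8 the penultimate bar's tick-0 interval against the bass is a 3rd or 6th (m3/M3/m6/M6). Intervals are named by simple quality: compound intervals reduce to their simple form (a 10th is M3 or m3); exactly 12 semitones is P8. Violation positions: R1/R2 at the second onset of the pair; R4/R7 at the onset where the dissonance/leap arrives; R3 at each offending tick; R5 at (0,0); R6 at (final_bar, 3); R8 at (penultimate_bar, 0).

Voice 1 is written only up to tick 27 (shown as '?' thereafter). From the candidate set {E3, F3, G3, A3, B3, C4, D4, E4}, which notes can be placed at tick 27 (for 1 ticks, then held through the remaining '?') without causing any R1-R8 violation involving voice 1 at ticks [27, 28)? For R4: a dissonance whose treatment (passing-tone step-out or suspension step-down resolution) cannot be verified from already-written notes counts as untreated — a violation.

E3: legal
F3: violates R4,R7
G3: legal
A3: violates R4
B3: legal
C4: legal
D4: violates R4
E4: legal

{B3, C4, E3, E4, G3}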